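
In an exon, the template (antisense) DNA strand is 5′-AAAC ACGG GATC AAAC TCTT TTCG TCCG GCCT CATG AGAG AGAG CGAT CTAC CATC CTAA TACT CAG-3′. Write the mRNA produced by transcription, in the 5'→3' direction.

RNA polymerase reads the template 3'→5' and synthesizes mRNA 5'→3' by base-pairing (A→U, T→A, G↔C). The complement of the template is TTTGTGCCCTAGTTTGAGAAAAGCAGGCCGGAGTACTCTCTCTCGCTAGATGGTAGGATTATGAGTC; antiparallel, so 5'→3' the coding strand is CTGAGTATTAGGATGGTAGATCGCTCTCTCTCATGAGGCCGGACGAAAAGAGTTTGATCCCGTGTTT. Replace T with U for the mRNA.

5'-CUGAGUAUUAGGAUGGUAGAUCGCUCUCUCUCAUGAGGCCGGACGAAAAGAGUUUGAUCCCGUGUUU-3'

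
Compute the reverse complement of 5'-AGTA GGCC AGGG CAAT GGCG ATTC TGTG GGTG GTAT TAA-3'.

Complement each base (A↔T, G↔C): TCATCCGGTCCCGTTACCGCTAAGACACCCACCATAATT. Then reverse.

5'-TTAATACCACCCACAGAATCGCCATTGCCCTGGCCTACT-3'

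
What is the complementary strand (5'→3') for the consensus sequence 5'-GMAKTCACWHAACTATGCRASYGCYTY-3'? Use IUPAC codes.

5'-RARGCRSTYGCATAGTTDWGTGAMTKC-3'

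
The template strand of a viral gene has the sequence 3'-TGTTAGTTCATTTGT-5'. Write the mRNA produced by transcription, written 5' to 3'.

5'-ACAAUCAAGUAAACA-3'

Reading the template 3'→5' as shown, RNA polymerase pairs each base (A→U, T→A, G↔C) to build mRNA 5'→3' directly.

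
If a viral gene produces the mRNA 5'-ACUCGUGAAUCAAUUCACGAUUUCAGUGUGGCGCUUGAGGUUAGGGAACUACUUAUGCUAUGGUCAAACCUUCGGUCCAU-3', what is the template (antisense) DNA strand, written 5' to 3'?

Replace U with T to get the coding DNA strand: ACTCGTGAATCAATTCACGATTTCAGTGTGGCGCTTGAGGTTAGGGAACTACTTATGCTATGGTCAAACCTTCGGTCCAT. The template strand is its reverse complement (complement TGAGCACTTAGTTAAGTGCTAAAGTCACACCGCGAACTCCAATCCCTTGATGAATACGATACCAGTTTGGAAGCCAGGTA, then reverse).

5'-ATGGACCGAAGGTTTGACCATAGCATAAGTAGTTCCCTAACCTCAAGCGCCACACTGAAATCGTGAATTGATTCACGAGT-3'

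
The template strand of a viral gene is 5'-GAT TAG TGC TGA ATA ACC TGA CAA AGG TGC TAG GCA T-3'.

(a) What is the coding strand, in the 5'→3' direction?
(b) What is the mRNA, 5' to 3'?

(a) The coding strand is the reverse complement of the template: complement CTAATCACGACTTATTGGACTGTTTCCACGATCCGTA, then reverse.
(b) mRNA has the coding-strand sequence with T→U.

(a) 5'-ATGCCTAGCACCTTTGTCAGGTTATTCAGCACTAATC-3'
(b) 5'-AUGCCUAGCACCUUUGUCAGGUUAUUCAGCACUAAUC-3'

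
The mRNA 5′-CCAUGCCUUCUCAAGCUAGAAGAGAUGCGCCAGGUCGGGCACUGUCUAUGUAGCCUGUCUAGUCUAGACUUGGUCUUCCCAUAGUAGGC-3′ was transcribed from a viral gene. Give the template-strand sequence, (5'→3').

5'-GCCTACTATGGGAAGACCAAGTCTAGACTAGACAGGCTACATAGACAGTGCCCGACCTGGCGCATCTCTTCTAGCTTGAGAAGGCATGG-3'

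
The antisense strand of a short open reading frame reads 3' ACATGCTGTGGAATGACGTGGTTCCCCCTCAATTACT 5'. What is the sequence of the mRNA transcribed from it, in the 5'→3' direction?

Reading the template 3'→5' as shown, RNA polymerase pairs each base (A→U, T→A, G↔C) to build mRNA 5'→3' directly.

5'-UGUACGACACCUUACUGCACCAAGGGGGAGUUAAUGA-3'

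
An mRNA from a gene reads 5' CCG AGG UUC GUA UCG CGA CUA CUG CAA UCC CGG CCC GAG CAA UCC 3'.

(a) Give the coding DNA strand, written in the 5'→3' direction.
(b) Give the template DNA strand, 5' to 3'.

(a) The coding strand matches the mRNA with U→T.
(b) The template strand is the reverse complement of the coding strand.

(a) 5'-CCGAGGTTCGTATCGCGACTACTGCAATCCCGGCCCGAGCAATCC-3'
(b) 5'-GGATTGCTCGGGCCGGGATTGCAGTAGTCGCGATACGAACCTCGG-3'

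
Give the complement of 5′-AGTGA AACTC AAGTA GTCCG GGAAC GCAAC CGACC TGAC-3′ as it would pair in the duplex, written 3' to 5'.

Base-pairing A↔T, G↔C gives the complement. The complementary strand is antiparallel, so paired with a 5'→3' strand it runs 3'→5'.

3′-TCACTTTGAGTTCATCAGGCCCTTGCGTTGGCTGGACTG-5′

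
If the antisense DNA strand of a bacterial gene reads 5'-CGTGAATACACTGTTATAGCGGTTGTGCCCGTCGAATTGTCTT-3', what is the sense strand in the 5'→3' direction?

5'-AAGACAATTCGACGGGCACAACCGCTATAACAGTGTATTCACG-3'

The coding strand is complementary and antiparallel to the template: take the complement (A↔T, G↔C) and reverse.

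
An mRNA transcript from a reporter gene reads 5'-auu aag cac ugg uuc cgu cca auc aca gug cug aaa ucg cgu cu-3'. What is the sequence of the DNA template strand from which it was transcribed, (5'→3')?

Replace U with T to get the coding DNA strand: ATTAAGCACTGGTTCCGTCCAATCACAGTGCTGAAATCGCGTCT. The template strand is its reverse complement (complement TAATTCGTGACCAAGGCAGGTTAGTGTCACGACTTTAGCGCAGA, then reverse).

5'-AGACGCGATTTCAGCACTGTGATTGGACGGAACCAGTGCTTAAT-3'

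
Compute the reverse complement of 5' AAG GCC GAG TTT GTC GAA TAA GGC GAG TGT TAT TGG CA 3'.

5'-TGCCAATAACACTCGCCTTATTCGACAAACTCGGCCTT-3'

Complement each base (A↔T, G↔C): TTCCGGCTCAAACAGCTTATTCCGCTCACAATAACCGT. Then reverse.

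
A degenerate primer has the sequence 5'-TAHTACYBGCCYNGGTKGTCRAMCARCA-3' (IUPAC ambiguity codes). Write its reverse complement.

Standard pairs A↔T, G↔C; ambiguity codes pair R↔Y, M↔K, B↔V, H↔D, N↔N. Complement (ATDATGRVCGGRNCCAMCAGYTKGTYGT), then reverse for 5'→3'.

5'-TGYTGKTYGACMACCNRGGCVRGTADTA-3'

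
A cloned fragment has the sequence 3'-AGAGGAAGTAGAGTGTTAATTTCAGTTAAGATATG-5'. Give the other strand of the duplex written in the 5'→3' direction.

5'-TCTCCTTCATCTCACAATTAAAGTCAATTCTATAC-3'

The strand is given 3'→5', so its complement runs 5'→3' in the same left-to-right order: pair each base A↔T, G↔C.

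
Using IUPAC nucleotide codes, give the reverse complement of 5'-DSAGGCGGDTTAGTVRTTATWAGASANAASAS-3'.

5'-STSTTNTSTCTWATAAYBACTAAHCCGCCTSH-3'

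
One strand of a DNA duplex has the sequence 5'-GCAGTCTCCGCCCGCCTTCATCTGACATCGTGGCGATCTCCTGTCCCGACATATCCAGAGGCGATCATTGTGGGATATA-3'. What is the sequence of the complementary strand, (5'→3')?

The complement of GCAGTCTCCGCCCGCCTTCATCTGACATCGTGGCGATCTCCTGTCCCGACATATCCAGAGGCGATCATTGTGGGATATA is CGTCAGAGGCGGGCGGAAGTAGACTGTAGCACCGCTAGAGGACAGGGCTGTATAGGTCTCCGCTAGTAACACCCTATAT (A↔T, G↔C). DNA strands are antiparallel, so the complementary strand runs 3'→5'; reversing gives the 5'→3' form.

5'-TATATCCCACAATGATCGCCTCTGGATATGTCGGGACAGGAGATCGCCACGATGTCAGATGAAGGCGGGCGGAGACTGC-3'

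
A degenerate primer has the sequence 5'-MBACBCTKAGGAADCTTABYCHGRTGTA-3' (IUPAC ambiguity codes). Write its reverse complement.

Standard pairs A↔T, G↔C; ambiguity codes pair R↔Y, M↔K, B↔V, D↔H. Complement (KVTGVGAMTCCTTHGAATVRGDCYACAT), then reverse for 5'→3'.

5'-TACAYCDGRVTAAGHTTCCTMAGVGTVK-3'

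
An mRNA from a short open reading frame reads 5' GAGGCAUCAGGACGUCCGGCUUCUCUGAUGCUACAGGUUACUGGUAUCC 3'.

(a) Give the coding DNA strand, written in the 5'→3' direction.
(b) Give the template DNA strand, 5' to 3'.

(a) 5'-GAGGCATCAGGACGTCCGGCTTCTCTGATGCTACAGGTTACTGGTATCC-3'
(b) 5′-GGATACCAGTAACCTGTAGCATCAGAGAAGCCGGACGTCCTGATGCCTC-3′

(a) The coding strand matches the mRNA with U→T.
(b) The template strand is the reverse complement of the coding strand.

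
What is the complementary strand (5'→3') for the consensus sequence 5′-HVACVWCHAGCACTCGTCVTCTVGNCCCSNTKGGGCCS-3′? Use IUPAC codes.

5'-SGGCCCMANSGGGNCBAGABGACGAGTGCTDGWBGTBD-3'

Standard pairs A↔T, G↔C; ambiguity codes pair K↔M, W↔W, S↔S, H↔D, V↔B, N↔N. Complement (DBTGBWGDTCGTGAGCAGBAGABCNGGGSNAMCCCGGS), then reverse for 5'→3'.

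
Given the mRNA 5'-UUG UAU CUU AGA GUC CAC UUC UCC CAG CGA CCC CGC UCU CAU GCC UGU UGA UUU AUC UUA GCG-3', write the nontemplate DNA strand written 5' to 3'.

The coding DNA strand has the same 5'→3' sequence as the mRNA with U replaced by T.

5'-TTGTATCTTAGAGTCCACTTCTCCCAGCGACCCCGCTCTCATGCCTGTTGATTTATCTTAGCG-3'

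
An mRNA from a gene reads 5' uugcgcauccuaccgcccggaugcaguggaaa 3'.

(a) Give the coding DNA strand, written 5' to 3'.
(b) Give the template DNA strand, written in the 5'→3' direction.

(a) The coding strand matches the mRNA with U→T.
(b) The template strand is the reverse complement of the coding strand.

(a) 5'-TTGCGCATCCTACCGCCCGGATGCAGTGGAAA-3'
(b) 5'-TTTCCACTGCATCCGGGCGGTAGGATGCGCAA-3'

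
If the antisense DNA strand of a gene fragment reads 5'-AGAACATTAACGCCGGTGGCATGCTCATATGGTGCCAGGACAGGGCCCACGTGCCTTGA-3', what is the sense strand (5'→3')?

5'-TCAAGGCACGTGGGCCCTGTCCTGGCACCATATGAGCATGCCACCGGCGTTAATGTTCT-3'

The coding strand is complementary and antiparallel to the template: take the complement (A↔T, G↔C) and reverse.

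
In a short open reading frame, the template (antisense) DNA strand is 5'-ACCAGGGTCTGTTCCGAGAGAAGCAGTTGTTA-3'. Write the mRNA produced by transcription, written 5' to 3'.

5'-UAACAACUGCUUCUCUCGGAACAGACCCUGGU-3'

The mRNA has the sequence of the coding strand (reverse complement of the template) with T→U. Reverse complement of ACCAGGGTCTGTTCCGAGAGAAGCAGTTGTTA is TAACAACTGCTTCTCTCGGAACAGACCCTGGT; then T→U.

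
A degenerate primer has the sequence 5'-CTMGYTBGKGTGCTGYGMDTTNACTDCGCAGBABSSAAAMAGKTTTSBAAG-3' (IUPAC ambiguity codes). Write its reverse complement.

Standard pairs A↔T, G↔C; ambiguity codes pair Y↔R, M↔K, S↔S, B↔V, D↔H, N↔N. Complement (GAKCRAVCMCACGACRCKHAANTGAHGCGTCVTVSSTTTKTCMAAASVTTC), then reverse for 5'→3'.

5'-CTTVSAAAMCTKTTTSSVTVCTGCGHAGTNAAHKCRCAGCACMCVARCKAG-3'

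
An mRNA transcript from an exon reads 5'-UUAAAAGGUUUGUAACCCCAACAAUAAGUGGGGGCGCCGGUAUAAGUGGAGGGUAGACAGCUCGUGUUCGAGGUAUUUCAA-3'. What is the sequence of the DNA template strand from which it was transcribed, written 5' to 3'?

Replace U with T to get the coding DNA strand: TTAAAAGGTTTGTAACCCCAACAATAAGTGGGGGCGCCGGTATAAGTGGAGGGTAGACAGCTCGTGTTCGAGGTATTTCAA. The template strand is its reverse complement (complement AATTTTCCAAACATTGGGGTTGTTATTCACCCCCGCGGCCATATTCACCTCCCATCTGTCGAGCACAAGCTCCATAAAGTT, then reverse).

5'-TTGAAATACCTCGAACACGAGCTGTCTACCCTCCACTTATACCGGCGCCCCCACTTATTGTTGGGGTTACAAACCTTTTAA-3'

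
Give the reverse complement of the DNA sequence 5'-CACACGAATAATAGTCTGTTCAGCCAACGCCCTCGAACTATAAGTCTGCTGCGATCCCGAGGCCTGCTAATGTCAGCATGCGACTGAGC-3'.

Complement each base (A↔T, G↔C): GTGTGCTTATTATCAGACAAGTCGGTTGCGGGAGCTTGATATTCAGACGACGCTAGGGCTCCGGACGATTACAGTCGTACGCTGACTCG. Then reverse.

5'-GCTCAGTCGCATGCTGACATTAGCAGGCCTCGGGATCGCAGCAGACTTATAGTTCGAGGGCGTTGGCTGAACAGACTATTATTCGTGTG-3'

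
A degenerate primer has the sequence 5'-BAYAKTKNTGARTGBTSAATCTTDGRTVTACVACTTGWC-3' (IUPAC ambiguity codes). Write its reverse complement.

Standard pairs A↔T, G↔C; ambiguity codes pair R↔Y, K↔M, W↔W, S↔S, B↔V, D↔H, N↔N. Complement (VTRTMAMNACTYACVASTTAGAAHCYABATGBTGAACWG), then reverse for 5'→3'.

5'-GWCAAGTBGTABAYCHAAGATTSAVCAYTCANMAMTRTV-3'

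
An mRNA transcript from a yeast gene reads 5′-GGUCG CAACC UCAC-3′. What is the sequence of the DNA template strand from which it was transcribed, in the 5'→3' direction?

5'-GTGAGGTTGCGACC-3'

Replace U with T to get the coding DNA strand: GGTCGCAACCTCAC. The template strand is its reverse complement (complement CCAGCGTTGGAGTG, then reverse).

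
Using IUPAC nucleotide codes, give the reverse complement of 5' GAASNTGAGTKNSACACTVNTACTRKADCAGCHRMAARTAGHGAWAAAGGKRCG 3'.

Standard pairs A↔T, G↔C; ambiguity codes pair R↔Y, M↔K, W↔W, S↔S, D↔H, V↔B, N↔N. Complement (CTTSNACTCAMNSTGTGABNATGAYMTHGTCGDYKTTYATCDCTWTTTCCMYGC), then reverse for 5'→3'.

5′-CGYMCCTTTWTCDCTAYTTKYDGCTGHTMYAGTANBAGTGTSNMACTCANSTTC-3′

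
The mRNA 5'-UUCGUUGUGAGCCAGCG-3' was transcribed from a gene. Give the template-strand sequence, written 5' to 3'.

Replace U with T to get the coding DNA strand: TTCGTTGTGAGCCAGCG. The template strand is its reverse complement (complement AAGCAACACTCGGTCGC, then reverse).

5'-CGCTGGCTCACAACGAA-3'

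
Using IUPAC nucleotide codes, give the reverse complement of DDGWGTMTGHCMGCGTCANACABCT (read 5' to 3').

5'-AGVTGTNTGACGCKGDCAKACWCHH-3'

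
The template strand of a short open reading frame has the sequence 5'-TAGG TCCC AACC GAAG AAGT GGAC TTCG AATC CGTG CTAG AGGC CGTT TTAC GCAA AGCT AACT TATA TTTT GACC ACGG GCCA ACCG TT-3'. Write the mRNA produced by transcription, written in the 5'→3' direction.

The mRNA has the sequence of the coding strand (reverse complement of the template) with T→U. Reverse complement of TAGGTCCCAACCGAAGAAGTGGACTTCGAATCCGTGCTAGAGGCCGTTTTACGCAAAGCTAACTTATATTTTGACCACGGGCCAACCGTT is AACGGTTGGCCCGTGGTCAAAATATAAGTTAGCTTTGCGTAAAACGGCCTCTAGCACGGATTCGAAGTCCACTTCTTCGGTTGGGACCTA; then T→U.

5'-AACGGUUGGCCCGUGGUCAAAAUAUAAGUUAGCUUUGCGUAAAACGGCCUCUAGCACGGAUUCGAAGUCCACUUCUUCGGUUGGGACCUA-3'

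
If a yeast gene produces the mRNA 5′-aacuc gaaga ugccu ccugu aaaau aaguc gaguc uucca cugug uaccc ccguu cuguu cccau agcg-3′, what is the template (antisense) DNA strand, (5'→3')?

Replace U with T to get the coding DNA strand: AACTCGAAGATGCCTCCTGTAAAATAAGTCGAGTCTTCCACTGTGTACCCCCGTTCTGTTCCCATAGCG. The template strand is its reverse complement (complement TTGAGCTTCTACGGAGGACATTTTATTCAGCTCAGAAGGTGACACATGGGGGCAAGACAAGGGTATCGC, then reverse).

5′-CGCTATGGGAACAGAACGGGGGTACACAGTGGAAGACTCGACTTATTTTACAGGAGGCATCTTCGAGTT-3′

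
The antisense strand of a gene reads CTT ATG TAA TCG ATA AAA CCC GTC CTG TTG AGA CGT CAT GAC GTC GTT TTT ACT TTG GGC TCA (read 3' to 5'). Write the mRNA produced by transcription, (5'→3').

5′-GAAUACAUUAGCUAUUUUGGGCAGGACAACUCUGCAGUACUGCAGCAAAAAUGAAACCCGAGU-3′

Reading the template 3'→5' as shown, RNA polymerase pairs each base (A→U, T→A, G↔C) to build mRNA 5'→3' directly.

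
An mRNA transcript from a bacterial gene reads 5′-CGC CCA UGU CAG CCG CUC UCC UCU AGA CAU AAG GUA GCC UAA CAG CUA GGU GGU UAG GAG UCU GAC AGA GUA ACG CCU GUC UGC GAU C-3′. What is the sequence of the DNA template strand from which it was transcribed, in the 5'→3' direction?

Replace U with T to get the coding DNA strand: CGCCCATGTCAGCCGCTCTCCTCTAGACATAAGGTAGCCTAACAGCTAGGTGGTTAGGAGTCTGACAGAGTAACGCCTGTCTGCGATC. The template strand is its reverse complement (complement GCGGGTACAGTCGGCGAGAGGAGATCTGTATTCCATCGGATTGTCGATCCACCAATCCTCAGACTGTCTCATTGCGGACAGACGCTAG, then reverse).

5'-GATCGCAGACAGGCGTTACTCTGTCAGACTCCTAACCACCTAGCTGTTAGGCTACCTTATGTCTAGAGGAGAGCGGCTGACATGGGCG-3'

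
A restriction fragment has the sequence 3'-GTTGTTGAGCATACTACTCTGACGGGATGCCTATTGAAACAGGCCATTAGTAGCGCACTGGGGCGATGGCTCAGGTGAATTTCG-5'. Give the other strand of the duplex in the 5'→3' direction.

5'-CAACAACTCGTATGATGAGACTGCCCTACGGATAACTTTGTCCGGTAATCATCGCGTGACCCCGCTACCGAGTCCACTTAAAGC-3'

The strand is given 3'→5', so its complement runs 5'→3' in the same left-to-right order: pair each base A↔T, G↔C.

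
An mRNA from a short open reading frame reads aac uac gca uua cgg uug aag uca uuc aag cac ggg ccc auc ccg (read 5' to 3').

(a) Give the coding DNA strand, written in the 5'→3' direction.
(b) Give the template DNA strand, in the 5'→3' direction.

(a) The coding strand matches the mRNA with U→T.
(b) The template strand is the reverse complement of the coding strand.

(a) 5'-AACTACGCATTACGGTTGAAGTCATTCAAGCACGGGCCCATCCCG-3'
(b) 5'-CGGGATGGGCCCGTGCTTGAATGACTTCAACCGTAATGCGTAGTT-3'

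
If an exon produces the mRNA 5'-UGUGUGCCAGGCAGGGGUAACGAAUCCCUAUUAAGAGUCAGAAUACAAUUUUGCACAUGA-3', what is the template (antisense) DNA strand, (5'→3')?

Replace U with T to get the coding DNA strand: TGTGTGCCAGGCAGGGGTAACGAATCCCTATTAAGAGTCAGAATACAATTTTGCACATGA. The template strand is its reverse complement (complement ACACACGGTCCGTCCCCATTGCTTAGGGATAATTCTCAGTCTTATGTTAAAACGTGTACT, then reverse).

5'-TCATGTGCAAAATTGTATTCTGACTCTTAATAGGGATTCGTTACCCCTGCCTGGCACACA-3'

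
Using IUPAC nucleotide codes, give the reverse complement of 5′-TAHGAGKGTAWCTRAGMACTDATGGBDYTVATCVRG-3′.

Standard pairs A↔T, G↔C; ambiguity codes pair R↔Y, M↔K, W↔W, B↔V, D↔H. Complement (ATDCTCMCATWGAYTCKTGAHTACCVHRABTAGBYC), then reverse for 5'→3'.

5'-CYBGATBARHVCCATHAGTKCTYAGWTACMCTCDTA-3'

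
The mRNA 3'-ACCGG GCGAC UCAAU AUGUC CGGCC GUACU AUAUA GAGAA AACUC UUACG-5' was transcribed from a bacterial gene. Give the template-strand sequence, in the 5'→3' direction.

Written 5'→3' the mRNA is GCAUUCUCAAAAGAGAUAUAUCAUGCCGGCCUGUAUAACUCAGCGGGCCA, so the coding DNA strand is GCATTCTCAAAAGAGATATATCATGCCGGCCTGTATAACTCAGCGGGCCA. The template is its reverse complement.

5'-TGGCCCGCTGAGTTATACAGGCCGGCATGATATATCTCTTTTGAGAATGC-3'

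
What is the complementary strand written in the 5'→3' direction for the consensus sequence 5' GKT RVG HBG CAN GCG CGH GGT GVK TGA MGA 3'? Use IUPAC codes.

Standard pairs A↔T, G↔C; ambiguity codes pair R↔Y, M↔K, B↔V, H↔D, N↔N. Complement (CMAYBCDVCGTNCGCGCDCCACBMACTKCT), then reverse for 5'→3'.

5'-TCKTCAMBCACCDCGCGCNTGCVDCBYAMC-3'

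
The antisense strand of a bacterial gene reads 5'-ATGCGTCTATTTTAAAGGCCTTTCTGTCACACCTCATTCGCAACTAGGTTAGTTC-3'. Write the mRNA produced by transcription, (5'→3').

The mRNA has the sequence of the coding strand (reverse complement of the template) with T→U. Reverse complement of ATGCGTCTATTTTAAAGGCCTTTCTGTCACACCTCATTCGCAACTAGGTTAGTTC is GAACTAACCTAGTTGCGAATGAGGTGTGACAGAAAGGCCTTTAAAATAGACGCAT; then T→U.

5'-GAACUAACCUAGUUGCGAAUGAGGUGUGACAGAAAGGCCUUUAAAAUAGACGCAU-3'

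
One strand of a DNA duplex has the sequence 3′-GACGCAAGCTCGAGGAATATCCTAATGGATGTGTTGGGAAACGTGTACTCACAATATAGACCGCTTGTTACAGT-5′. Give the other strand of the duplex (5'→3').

5′-CTGCGTTCGAGCTCCTTATAGGATTACCTACACAACCCTTTGCACATGAGTGTTATATCTGGCGAACAATGTCA-3′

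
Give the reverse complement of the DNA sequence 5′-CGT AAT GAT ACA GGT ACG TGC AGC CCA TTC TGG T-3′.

5'-ACCAGAATGGGCTGCACGTACCTGTATCATTACG-3'

Complement each base (A↔T, G↔C): GCATTACTATGTCCATGCACGTCGGGTAAGACCA. Then reverse.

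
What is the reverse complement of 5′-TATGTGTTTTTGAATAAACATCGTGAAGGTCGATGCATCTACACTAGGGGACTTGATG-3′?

5'-CATCAAGTCCCCTAGTGTAGATGCATCGACCTTCACGATGTTTATTCAAAAACACATA-3'

Complement each base (A↔T, G↔C): ATACACAAAAACTTATTTGTAGCACTTCCAGCTACGTAGATGTGATCCCCTGAACTAC. Then reverse.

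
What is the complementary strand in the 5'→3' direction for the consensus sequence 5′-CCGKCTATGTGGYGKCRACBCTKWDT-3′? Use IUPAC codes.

Standard pairs A↔T, G↔C; ambiguity codes pair R↔Y, K↔M, W↔W, B↔V, D↔H. Complement (GGCMGATACACCRCMGYTGVGAMWHA), then reverse for 5'→3'.

5'-AHWMAGVGTYGMCRCCACATAGMCGG-3'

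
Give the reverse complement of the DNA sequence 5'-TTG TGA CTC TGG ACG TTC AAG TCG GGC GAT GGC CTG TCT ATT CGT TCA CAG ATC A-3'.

Reading the sequence 3'→5' and pairing each base (A↔T, G↔C) gives the reverse complement directly.

5'-TGATCTGTGAACGAATAGACAGGCCATCGCCCGACTTGAACGTCCAGAGTCACAA-3'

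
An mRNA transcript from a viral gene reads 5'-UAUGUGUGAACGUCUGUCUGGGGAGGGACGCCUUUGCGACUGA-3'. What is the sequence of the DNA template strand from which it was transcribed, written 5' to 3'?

Replace U with T to get the coding DNA strand: TATGTGTGAACGTCTGTCTGGGGAGGGACGCCTTTGCGACTGA. The template strand is its reverse complement (complement ATACACACTTGCAGACAGACCCCTCCCTGCGGAAACGCTGACT, then reverse).

5'-TCAGTCGCAAAGGCGTCCCTCCCCAGACAGACGTTCACACATA-3'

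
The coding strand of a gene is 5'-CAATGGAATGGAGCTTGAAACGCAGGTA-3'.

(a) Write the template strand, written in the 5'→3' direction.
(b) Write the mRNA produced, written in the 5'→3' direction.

(a) The template strand is the reverse complement of the coding strand: complement GTTACCTTACCTCGAACTTTGCGTCCAT, then reverse.
(b) mRNA matches the coding strand with T→U.

(a) 5'-TACCTGCGTTTCAAGCTCCATTCCATTG-3'
(b) 5'-CAAUGGAAUGGAGCUUGAAACGCAGGUA-3'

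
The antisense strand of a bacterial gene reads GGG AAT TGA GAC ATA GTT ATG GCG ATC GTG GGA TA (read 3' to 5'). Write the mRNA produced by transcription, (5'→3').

5'-CCCUUAACUCUGUAUCAAUACCGCUAGCACCCUAU-3'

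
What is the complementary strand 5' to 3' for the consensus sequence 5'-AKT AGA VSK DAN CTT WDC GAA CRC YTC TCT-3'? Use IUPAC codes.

5'-AGAGARGYGTTCGHWAAGNTHMSBTCTAMT-3'

Standard pairs A↔T, G↔C; ambiguity codes pair R↔Y, K↔M, W↔W, S↔S, D↔H, V↔B, N↔N. Complement (TMATCTBSMHTNGAAWHGCTTGYGRAGAGA), then reverse for 5'→3'.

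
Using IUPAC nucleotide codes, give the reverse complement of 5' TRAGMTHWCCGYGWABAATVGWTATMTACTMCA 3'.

Standard pairs A↔T, G↔C; ambiguity codes pair R↔Y, M↔K, W↔W, B↔V, H↔D. Complement (AYTCKADWGGCRCWTVTTABCWATAKATGAKGT), then reverse for 5'→3'.

5'-TGKAGTAKATAWCBATTVTWCRCGGWDAKCTYA-3'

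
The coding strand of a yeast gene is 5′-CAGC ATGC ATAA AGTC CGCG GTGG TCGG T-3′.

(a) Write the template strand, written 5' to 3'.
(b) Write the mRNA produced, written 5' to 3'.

(a) 5'-ACCGACCACCGCGGACTTTATGCATGCTG-3'
(b) 5'-CAGCAUGCAUAAAGUCCGCGGUGGUCGGU-3'

(a) The template strand is the reverse complement of the coding strand: complement GTCGTACGTATTTCAGGCGCCACCAGCCA, then reverse.
(b) mRNA matches the coding strand with T→U.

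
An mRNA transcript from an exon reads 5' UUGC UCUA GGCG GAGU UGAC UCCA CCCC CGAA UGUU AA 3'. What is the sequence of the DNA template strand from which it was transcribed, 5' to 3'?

5'-TTAACATTCGGGGGTGGAGTCAACTCCGCCTAGAGCAA-3'

Replace U with T to get the coding DNA strand: TTGCTCTAGGCGGAGTTGACTCCACCCCCGAATGTTAA. The template strand is its reverse complement (complement AACGAGATCCGCCTCAACTGAGGTGGGGGCTTACAATT, then reverse).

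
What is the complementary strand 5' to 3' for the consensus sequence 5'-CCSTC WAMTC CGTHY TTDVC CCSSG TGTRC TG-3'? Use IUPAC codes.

Standard pairs A↔T, G↔C; ambiguity codes pair R↔Y, M↔K, W↔W, S↔S, D↔H, V↔B. Complement (GGSAGWTKAGGCADRAAHBGGGSSCACAYGAC), then reverse for 5'→3'.

5′-CAGYACACSSGGGBHAARDACGGAKTWGASGG-3′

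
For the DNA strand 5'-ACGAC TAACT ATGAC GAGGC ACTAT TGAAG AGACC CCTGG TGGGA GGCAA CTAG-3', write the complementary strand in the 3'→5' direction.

3'-TGCTGATTGATACTGCTCCGTGATAACTTCTCTGGGGACCACCCTCCGTTGATC-5'

Base-pairing A↔T, G↔C gives the complement. The complementary strand is antiparallel, so paired with a 5'→3' strand it runs 3'→5'.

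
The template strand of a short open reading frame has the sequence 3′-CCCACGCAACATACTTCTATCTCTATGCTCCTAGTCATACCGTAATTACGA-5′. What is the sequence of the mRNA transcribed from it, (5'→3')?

5′-GGGUGCGUUGUAUGAAGAUAGAGAUACGAGGAUCAGUAUGGCAUUAAUGCU-3′

Reading the template 3'→5' as shown, RNA polymerase pairs each base (A→U, T→A, G↔C) to build mRNA 5'→3' directly.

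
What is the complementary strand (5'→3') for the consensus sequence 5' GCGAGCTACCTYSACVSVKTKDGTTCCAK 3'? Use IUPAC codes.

5'-MTGGAACHMAMBSBGTSRAGGTAGCTCGC-3'

Standard pairs A↔T, G↔C; ambiguity codes pair Y↔R, K↔M, S↔S, D↔H, V↔B. Complement (CGCTCGATGGARSTGBSBMAMHCAAGGTM), then reverse for 5'→3'.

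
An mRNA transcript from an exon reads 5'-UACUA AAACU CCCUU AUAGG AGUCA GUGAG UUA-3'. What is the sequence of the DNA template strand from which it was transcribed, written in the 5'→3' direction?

Replace U with T to get the coding DNA strand: TACTAAAACTCCCTTATAGGAGTCAGTGAGTTA. The template strand is its reverse complement (complement ATGATTTTGAGGGAATATCCTCAGTCACTCAAT, then reverse).

5'-TAACTCACTGACTCCTATAAGGGAGTTTTAGTA-3'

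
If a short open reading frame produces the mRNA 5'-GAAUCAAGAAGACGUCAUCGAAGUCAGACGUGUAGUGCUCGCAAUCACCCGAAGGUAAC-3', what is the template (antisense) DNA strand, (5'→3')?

5'-GTTACCTTCGGGTGATTGCGAGCACTACACGTCTGACTTCGATGACGTCTTCTTGATTC-3'

Replace U with T to get the coding DNA strand: GAATCAAGAAGACGTCATCGAAGTCAGACGTGTAGTGCTCGCAATCACCCGAAGGTAAC. The template strand is its reverse complement (complement CTTAGTTCTTCTGCAGTAGCTTCAGTCTGCACATCACGAGCGTTAGTGGGCTTCCATTG, then reverse).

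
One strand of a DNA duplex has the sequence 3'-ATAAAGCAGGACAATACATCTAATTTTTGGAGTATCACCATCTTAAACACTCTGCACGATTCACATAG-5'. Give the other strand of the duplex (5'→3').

The strand is given 3'→5', so its complement runs 5'→3' in the same left-to-right order: pair each base A↔T, G↔C.

5′-TATTTCGTCCTGTTATGTAGATTAAAAACCTCATAGTGGTAGAATTTGTGAGACGTGCTAAGTGTATC-3′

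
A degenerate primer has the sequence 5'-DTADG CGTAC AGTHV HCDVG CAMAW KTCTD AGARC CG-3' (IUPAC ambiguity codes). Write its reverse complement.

Standard pairs A↔T, G↔C; ambiguity codes pair R↔Y, M↔K, W↔W, D↔H, V↔B. Complement (HATHCGCATGTCADBDGHBCGTKTWMAGAHTCTYGGC), then reverse for 5'→3'.

5'-CGGYTCTHAGAMWTKTGCBHGDBDACTGTACGCHTAH-3'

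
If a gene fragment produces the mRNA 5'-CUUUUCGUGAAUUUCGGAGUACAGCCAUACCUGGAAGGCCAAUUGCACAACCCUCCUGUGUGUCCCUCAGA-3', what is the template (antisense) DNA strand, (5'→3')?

5'-TCTGAGGGACACACAGGAGGGTTGTGCAATTGGCCTTCCAGGTATGGCTGTACTCCGAAATTCACGAAAAG-3'

Replace U with T to get the coding DNA strand: CTTTTCGTGAATTTCGGAGTACAGCCATACCTGGAAGGCCAATTGCACAACCCTCCTGTGTGTCCCTCAGA. The template strand is its reverse complement (complement GAAAAGCACTTAAAGCCTCATGTCGGTATGGACCTTCCGGTTAACGTGTTGGGAGGACACACAGGGAGTCT, then reverse).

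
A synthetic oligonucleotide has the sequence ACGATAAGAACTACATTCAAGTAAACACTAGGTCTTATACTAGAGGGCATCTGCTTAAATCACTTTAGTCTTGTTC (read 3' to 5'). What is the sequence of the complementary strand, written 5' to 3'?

5'-TGCTATTCTTGATGTAAGTTCATTTGTGATCCAGAATATGATCTCCCGTAGACGAATTTAGTGAAATCAGAACAAG-3'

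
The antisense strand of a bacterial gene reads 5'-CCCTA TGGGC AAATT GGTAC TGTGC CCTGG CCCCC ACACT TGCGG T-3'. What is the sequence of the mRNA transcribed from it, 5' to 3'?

RNA polymerase reads the template 3'→5' and synthesizes mRNA 5'→3' by base-pairing (A→U, T→A, G↔C). The complement of the template is GGGATACCCGTTTAACCATGACACGGGACCGGGGGTGTGAACGCCA; antiparallel, so 5'→3' the coding strand is ACCGCAAGTGTGGGGGCCAGGGCACAGTACCAATTTGCCCATAGGG. Replace T with U for the mRNA.

5'-ACCGCAAGUGUGGGGGCCAGGGCACAGUACCAAUUUGCCCAUAGGG-3'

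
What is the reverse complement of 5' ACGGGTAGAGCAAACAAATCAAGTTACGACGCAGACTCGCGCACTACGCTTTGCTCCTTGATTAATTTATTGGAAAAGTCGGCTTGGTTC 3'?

Reading the sequence 3'→5' and pairing each base (A↔T, G↔C) gives the reverse complement directly.

5'-GAACCAAGCCGACTTTTCCAATAAATTAATCAAGGAGCAAAGCGTAGTGCGCGAGTCTGCGTCGTAACTTGATTTGTTTGCTCTACCCGT-3'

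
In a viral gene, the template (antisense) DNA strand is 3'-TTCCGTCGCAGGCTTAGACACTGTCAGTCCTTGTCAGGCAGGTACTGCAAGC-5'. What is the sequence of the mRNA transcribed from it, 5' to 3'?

Reading the template 3'→5' as shown, RNA polymerase pairs each base (A→U, T→A, G↔C) to build mRNA 5'→3' directly.

5'-AAGGCAGCGUCCGAAUCUGUGACAGUCAGGAACAGUCCGUCCAUGACGUUCG-3'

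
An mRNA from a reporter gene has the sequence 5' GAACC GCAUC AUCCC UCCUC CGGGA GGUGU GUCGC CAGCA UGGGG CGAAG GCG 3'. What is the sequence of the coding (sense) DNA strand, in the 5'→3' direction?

5'-GAACCGCATCATCCCTCCTCCGGGAGGTGTGTCGCCAGCATGGGGCGAAGGCG-3'

The coding DNA strand has the same 5'→3' sequence as the mRNA with U replaced by T.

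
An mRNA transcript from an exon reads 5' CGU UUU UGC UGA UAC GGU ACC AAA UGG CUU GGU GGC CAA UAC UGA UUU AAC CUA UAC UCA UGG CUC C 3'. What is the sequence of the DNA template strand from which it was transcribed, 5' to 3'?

5'-GGAGCCATGAGTATAGGTTAAATCAGTATTGGCCACCAAGCCATTTGGTACCGTATCAGCAAAAACG-3'

Replace U with T to get the coding DNA strand: CGTTTTTGCTGATACGGTACCAAATGGCTTGGTGGCCAATACTGATTTAACCTATACTCATGGCTCC. The template strand is its reverse complement (complement GCAAAAACGACTATGCCATGGTTTACCGAACCACCGGTTATGACTAAATTGGATATGAGTACCGAGG, then reverse).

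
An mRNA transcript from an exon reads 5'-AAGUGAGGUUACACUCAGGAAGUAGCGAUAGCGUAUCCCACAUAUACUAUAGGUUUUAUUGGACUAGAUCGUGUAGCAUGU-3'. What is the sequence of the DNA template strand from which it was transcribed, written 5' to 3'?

Replace U with T to get the coding DNA strand: AAGTGAGGTTACACTCAGGAAGTAGCGATAGCGTATCCCACATATACTATAGGTTTTATTGGACTAGATCGTGTAGCATGT. The template strand is its reverse complement (complement TTCACTCCAATGTGAGTCCTTCATCGCTATCGCATAGGGTGTATATGATATCCAAAATAACCTGATCTAGCACATCGTACA, then reverse).

5'-ACATGCTACACGATCTAGTCCAATAAAACCTATAGTATATGTGGGATACGCTATCGCTACTTCCTGAGTGTAACCTCACTT-3'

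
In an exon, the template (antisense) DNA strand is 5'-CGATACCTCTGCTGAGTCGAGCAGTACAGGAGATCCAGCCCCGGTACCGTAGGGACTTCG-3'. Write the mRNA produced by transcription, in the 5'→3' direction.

RNA polymerase reads the template 3'→5' and synthesizes mRNA 5'→3' by base-pairing (A→U, T→A, G↔C). The complement of the template is GCTATGGAGACGACTCAGCTCGTCATGTCCTCTAGGTCGGGGCCATGGCATCCCTGAAGC; antiparallel, so 5'→3' the coding strand is CGAAGTCCCTACGGTACCGGGGCTGGATCTCCTGTACTGCTCGACTCAGCAGAGGTATCG. Replace T with U for the mRNA.

5′-CGAAGUCCCUACGGUACCGGGGCUGGAUCUCCUGUACUGCUCGACUCAGCAGAGGUAUCG-3′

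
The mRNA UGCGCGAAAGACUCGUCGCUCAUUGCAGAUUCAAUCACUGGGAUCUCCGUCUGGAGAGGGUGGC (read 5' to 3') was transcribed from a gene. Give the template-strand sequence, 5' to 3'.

5'-GCCACCCTCTCCAGACGGAGATCCCAGTGATTGAATCTGCAATGAGCGACGAGTCTTTCGCGCA-3'

Replace U with T to get the coding DNA strand: TGCGCGAAAGACTCGTCGCTCATTGCAGATTCAATCACTGGGATCTCCGTCTGGAGAGGGTGGC. The template strand is its reverse complement (complement ACGCGCTTTCTGAGCAGCGAGTAACGTCTAAGTTAGTGACCCTAGAGGCAGACCTCTCCCACCG, then reverse).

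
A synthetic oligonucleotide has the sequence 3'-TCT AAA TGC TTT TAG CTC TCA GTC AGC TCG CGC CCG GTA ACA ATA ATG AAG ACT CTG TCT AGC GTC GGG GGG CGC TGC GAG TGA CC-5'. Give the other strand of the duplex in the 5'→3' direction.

The strand is given 3'→5', so its complement runs 5'→3' in the same left-to-right order: pair each base A↔T, G↔C.

5′-AGATTTACGAAAATCGAGAGTCAGTCGAGCGCGGGCCATTGTTATTACTTCTGAGACAGATCGCAGCCCCCCGCGACGCTCACTGG-3′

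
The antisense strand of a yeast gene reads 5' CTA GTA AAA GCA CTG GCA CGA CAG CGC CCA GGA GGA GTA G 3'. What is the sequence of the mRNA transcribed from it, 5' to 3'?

RNA polymerase reads the template 3'→5' and synthesizes mRNA 5'→3' by base-pairing (A→U, T→A, G↔C). The complement of the template is GATCATTTTCGTGACCGTGCTGTCGCGGGTCCTCCTCATC; antiparallel, so 5'→3' the coding strand is CTACTCCTCCTGGGCGCTGTCGTGCCAGTGCTTTTACTAG. Replace T with U for the mRNA.

5'-CUACUCCUCCUGGGCGCUGUCGUGCCAGUGCUUUUACUAG-3'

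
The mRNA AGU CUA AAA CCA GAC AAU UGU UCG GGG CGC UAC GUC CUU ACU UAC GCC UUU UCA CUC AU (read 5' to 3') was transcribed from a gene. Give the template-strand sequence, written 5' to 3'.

5′-ATGAGTGAAAAGGCGTAAGTAAGGACGTAGCGCCCCGAACAATTGTCTGGTTTTAGACT-3′

Replace U with T to get the coding DNA strand: AGTCTAAAACCAGACAATTGTTCGGGGCGCTACGTCCTTACTTACGCCTTTTCACTCAT. The template strand is its reverse complement (complement TCAGATTTTGGTCTGTTAACAAGCCCCGCGATGCAGGAATGAATGCGGAAAAGTGAGTA, then reverse).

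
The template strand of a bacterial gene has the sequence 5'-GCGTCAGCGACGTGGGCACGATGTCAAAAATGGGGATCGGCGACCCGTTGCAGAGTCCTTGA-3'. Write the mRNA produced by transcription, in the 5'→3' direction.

The mRNA has the sequence of the coding strand (reverse complement of the template) with T→U. Reverse complement of GCGTCAGCGACGTGGGCACGATGTCAAAAATGGGGATCGGCGACCCGTTGCAGAGTCCTTGA is TCAAGGACTCTGCAACGGGTCGCCGATCCCCATTTTTGACATCGTGCCCACGTCGCTGACGC; then T→U.

5'-UCAAGGACUCUGCAACGGGUCGCCGAUCCCCAUUUUUGACAUCGUGCCCACGUCGCUGACGC-3'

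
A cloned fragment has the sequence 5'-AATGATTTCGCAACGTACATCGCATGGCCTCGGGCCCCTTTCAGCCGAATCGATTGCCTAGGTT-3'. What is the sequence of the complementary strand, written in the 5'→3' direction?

Pairing A↔T and G↔C gives TTACTAAAGCGTTGCATGTAGCGTACCGGAGCCCGGGGAAAGTCGGCTTAGCTAACGGATCCAA, running 3'→5'. Reverse for the 5'→3' convention.

5'-AACCTAGGCAATCGATTCGGCTGAAAGGGGCCCGAGGCCATGCGATGTACGTTGCGAAATCATT-3'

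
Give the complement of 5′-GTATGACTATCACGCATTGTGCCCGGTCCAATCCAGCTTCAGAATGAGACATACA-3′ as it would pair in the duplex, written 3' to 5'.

Base-pairing A↔T, G↔C gives the complement. The complementary strand is antiparallel, so paired with a 5'→3' strand it runs 3'→5'.

3'-CATACTGATAGTGCGTAACACGGGCCAGGTTAGGTCGAAGTCTTACTCTGTATGT-5'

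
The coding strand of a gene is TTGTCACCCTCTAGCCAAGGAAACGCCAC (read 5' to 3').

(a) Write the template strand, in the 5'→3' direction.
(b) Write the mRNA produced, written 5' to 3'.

(a) The template strand is the reverse complement of the coding strand: complement AACAGTGGGAGATCGGTTCCTTTGCGGTG, then reverse.
(b) mRNA matches the coding strand with T→U.

(a) 5′-GTGGCGTTTCCTTGGCTAGAGGGTGACAA-3′
(b) 5′-UUGUCACCCUCUAGCCAAGGAAACGCCAC-3′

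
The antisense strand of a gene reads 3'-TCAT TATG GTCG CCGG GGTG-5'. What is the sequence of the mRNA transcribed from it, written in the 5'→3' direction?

5'-AGUAAUACCAGCGGCCCCAC-3'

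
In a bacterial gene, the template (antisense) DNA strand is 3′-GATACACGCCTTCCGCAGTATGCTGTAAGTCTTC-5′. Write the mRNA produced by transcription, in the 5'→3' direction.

Reading the template 3'→5' as shown, RNA polymerase pairs each base (A→U, T→A, G↔C) to build mRNA 5'→3' directly.

5'-CUAUGUGCGGAAGGCGUCAUACGACAUUCAGAAG-3'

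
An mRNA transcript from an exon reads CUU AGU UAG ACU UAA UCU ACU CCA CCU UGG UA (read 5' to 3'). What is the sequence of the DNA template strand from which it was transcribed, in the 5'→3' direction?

Replace U with T to get the coding DNA strand: CTTAGTTAGACTTAATCTACTCCACCTTGGTA. The template strand is its reverse complement (complement GAATCAATCTGAATTAGATGAGGTGGAACCAT, then reverse).

5'-TACCAAGGTGGAGTAGATTAAGTCTAACTAAG-3'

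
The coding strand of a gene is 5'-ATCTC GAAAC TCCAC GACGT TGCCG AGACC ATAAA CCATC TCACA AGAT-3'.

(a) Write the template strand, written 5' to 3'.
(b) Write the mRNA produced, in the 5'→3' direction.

(a) 5′-ATCTTGTGAGATGGTTTATGGTCTCGGCAACGTCGTGGAGTTTCGAGAT-3′
(b) 5'-AUCUCGAAACUCCACGACGUUGCCGAGACCAUAAACCAUCUCACAAGAU-3'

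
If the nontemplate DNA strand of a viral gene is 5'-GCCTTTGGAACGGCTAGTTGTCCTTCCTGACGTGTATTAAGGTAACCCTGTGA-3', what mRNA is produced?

5'-GCCUUUGGAACGGCUAGUUGUCCUUCCUGACGUGUAUUAAGGUAACCCUGUGA-3'

mRNA has the coding-strand sequence with U in place of T.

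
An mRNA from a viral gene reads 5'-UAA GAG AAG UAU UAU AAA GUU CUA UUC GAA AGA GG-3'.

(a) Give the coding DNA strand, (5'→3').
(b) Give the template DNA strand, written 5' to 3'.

(a) 5'-TAAGAGAAGTATTATAAAGTTCTATTCGAAAGAGG-3'
(b) 5'-CCTCTTTCGAATAGAACTTTATAATACTTCTCTTA-3'

(a) The coding strand matches the mRNA with U→T.
(b) The template strand is the reverse complement of the coding strand.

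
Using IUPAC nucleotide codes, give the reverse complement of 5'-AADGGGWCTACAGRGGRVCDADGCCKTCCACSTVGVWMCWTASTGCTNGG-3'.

Standard pairs A↔T, G↔C; ambiguity codes pair R↔Y, M↔K, W↔W, S↔S, D↔H, V↔B, N↔N. Complement (TTHCCCWGATGTCYCCYBGHTHCGGMAGGTGSABCBWKGWATSACGANCC), then reverse for 5'→3'.

5′-CCNAGCASTAWGKWBCBASGTGGAMGGCHTHGBYCCYCTGTAGWCCCHTT-3′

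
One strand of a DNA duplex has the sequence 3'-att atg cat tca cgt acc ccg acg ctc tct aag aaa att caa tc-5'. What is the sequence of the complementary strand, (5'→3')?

5'-TAATACGTAAGTGCATGGGGCTGCGAGAGATTCTTTTAAGTTAG-3'

The strand is given 3'→5', so its complement runs 5'→3' in the same left-to-right order: pair each base A↔T, G↔C.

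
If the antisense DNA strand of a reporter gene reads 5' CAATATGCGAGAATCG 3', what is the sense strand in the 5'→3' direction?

5'-CGATTCTCGCATATTG-3'

The coding strand is complementary and antiparallel to the template: take the complement (A↔T, G↔C) and reverse.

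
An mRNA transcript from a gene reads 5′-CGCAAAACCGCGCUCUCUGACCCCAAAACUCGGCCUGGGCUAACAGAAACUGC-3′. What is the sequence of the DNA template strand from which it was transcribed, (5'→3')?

Replace U with T to get the coding DNA strand: CGCAAAACCGCGCTCTCTGACCCCAAAACTCGGCCTGGGCTAACAGAAACTGC. The template strand is its reverse complement (complement GCGTTTTGGCGCGAGAGACTGGGGTTTTGAGCCGGACCCGATTGTCTTTGACG, then reverse).

5'-GCAGTTTCTGTTAGCCCAGGCCGAGTTTTGGGGTCAGAGAGCGCGGTTTTGCG-3'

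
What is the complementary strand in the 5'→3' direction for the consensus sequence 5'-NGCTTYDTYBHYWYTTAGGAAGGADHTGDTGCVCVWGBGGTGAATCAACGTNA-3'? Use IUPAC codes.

5'-TNACGTTGATTCACCVCWBGBGCAHCADHTCCTTCCTAARWRDVRAHRAAGCN-3'

Standard pairs A↔T, G↔C; ambiguity codes pair Y↔R, W↔W, B↔V, D↔H, N↔N. Complement (NCGAARHARVDRWRAATCCTTCCTHDACHACGBGBWCVCCACTTAGTTGCANT), then reverse for 5'→3'.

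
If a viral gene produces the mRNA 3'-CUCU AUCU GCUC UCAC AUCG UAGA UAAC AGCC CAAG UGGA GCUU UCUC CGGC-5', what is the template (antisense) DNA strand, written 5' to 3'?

5′-GAGATAGACGAGAGTGTAGCATCTATTGTCGGGTTCACCTCGAAAGAGGCCG-3′

Written 5'→3' the mRNA is CGGCCUCUUUCGAGGUGAACCCGACAAUAGAUGCUACACUCUCGUCUAUCUC, so the coding DNA strand is CGGCCTCTTTCGAGGTGAACCCGACAATAGATGCTACACTCTCGTCTATCTC. The template is its reverse complement.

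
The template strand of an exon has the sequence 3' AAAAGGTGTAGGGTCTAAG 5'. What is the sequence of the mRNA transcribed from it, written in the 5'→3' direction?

5'-UUUUCCACAUCCCAGAUUC-3'

Reading the template 3'→5' as shown, RNA polymerase pairs each base (A→U, T→A, G↔C) to build mRNA 5'→3' directly.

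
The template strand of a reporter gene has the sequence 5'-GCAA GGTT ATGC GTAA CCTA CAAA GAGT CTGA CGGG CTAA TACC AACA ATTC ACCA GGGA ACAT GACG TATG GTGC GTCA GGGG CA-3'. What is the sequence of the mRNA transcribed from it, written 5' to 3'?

RNA polymerase reads the template 3'→5' and synthesizes mRNA 5'→3' by base-pairing (A→U, T→A, G↔C). The complement of the template is CGTTCCAATACGCATTGGATGTTTCTCAGACTGCCCGATTATGGTTGTTAAGTGGTCCCTTGTACTGCATACCACGCAGTCCCCGT; antiparallel, so 5'→3' the coding strand is TGCCCCTGACGCACCATACGTCATGTTCCCTGGTGAATTGTTGGTATTAGCCCGTCAGACTCTTTGTAGGTTACGCATAACCTTGC. Replace T with U for the mRNA.

5′-UGCCCCUGACGCACCAUACGUCAUGUUCCCUGGUGAAUUGUUGGUAUUAGCCCGUCAGACUCUUUGUAGGUUACGCAUAACCUUGC-3′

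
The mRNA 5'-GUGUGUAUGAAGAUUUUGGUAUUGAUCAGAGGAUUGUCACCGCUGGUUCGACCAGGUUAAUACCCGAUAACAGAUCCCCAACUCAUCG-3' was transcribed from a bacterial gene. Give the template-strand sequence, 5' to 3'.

Replace U with T to get the coding DNA strand: GTGTGTATGAAGATTTTGGTATTGATCAGAGGATTGTCACCGCTGGTTCGACCAGGTTAATACCCGATAACAGATCCCCAACTCATCG. The template strand is its reverse complement (complement CACACATACTTCTAAAACCATAACTAGTCTCCTAACAGTGGCGACCAAGCTGGTCCAATTATGGGCTATTGTCTAGGGGTTGAGTAGC, then reverse).

5'-CGATGAGTTGGGGATCTGTTATCGGGTATTAACCTGGTCGAACCAGCGGTGACAATCCTCTGATCAATACCAAAATCTTCATACACAC-3'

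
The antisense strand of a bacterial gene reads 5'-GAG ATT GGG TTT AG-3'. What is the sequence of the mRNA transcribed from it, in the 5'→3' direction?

5'-CUAAACCCAAUCUC-3'

The mRNA has the sequence of the coding strand (reverse complement of the template) with T→U. Reverse complement of GAGATTGGGTTTAG is CTAAACCCAATCTC; then T→U.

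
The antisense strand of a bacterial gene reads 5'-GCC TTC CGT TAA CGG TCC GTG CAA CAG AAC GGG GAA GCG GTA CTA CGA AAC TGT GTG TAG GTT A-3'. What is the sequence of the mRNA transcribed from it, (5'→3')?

RNA polymerase reads the template 3'→5' and synthesizes mRNA 5'→3' by base-pairing (A→U, T→A, G↔C). The complement of the template is CGGAAGGCAATTGCCAGGCACGTTGTCTTGCCCCTTCGCCATGATGCTTTGACACACATCCAAT; antiparallel, so 5'→3' the coding strand is TAACCTACACACAGTTTCGTAGTACCGCTTCCCCGTTCTGTTGCACGGACCGTTAACGGAAGGC. Replace T with U for the mRNA.

5′-UAACCUACACACAGUUUCGUAGUACCGCUUCCCCGUUCUGUUGCACGGACCGUUAACGGAAGGC-3′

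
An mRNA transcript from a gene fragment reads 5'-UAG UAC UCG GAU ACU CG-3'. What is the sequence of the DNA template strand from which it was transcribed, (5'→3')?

5'-CGAGTATCCGAGTACTA-3'

Replace U with T to get the coding DNA strand: TAGTACTCGGATACTCG. The template strand is its reverse complement (complement ATCATGAGCCTATGAGC, then reverse).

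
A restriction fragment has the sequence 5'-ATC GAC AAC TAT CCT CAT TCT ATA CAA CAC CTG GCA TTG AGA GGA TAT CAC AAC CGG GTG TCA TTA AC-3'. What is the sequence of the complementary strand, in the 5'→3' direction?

5'-GTTAATGACACCCGGTTGTGATATCCTCTCAATGCCAGGTGTTGTATAGAATGAGGATAGTTGTCGAT-3'

The complement of ATCGACAACTATCCTCATTCTATACAACACCTGGCATTGAGAGGATATCACAACCGGGTGTCATTAAC is TAGCTGTTGATAGGAGTAAGATATGTTGTGGACCGTAACTCTCCTATAGTGTTGGCCCACAGTAATTG (A↔T, G↔C). DNA strands are antiparallel, so the complementary strand runs 3'→5'; reversing gives the 5'→3' form.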